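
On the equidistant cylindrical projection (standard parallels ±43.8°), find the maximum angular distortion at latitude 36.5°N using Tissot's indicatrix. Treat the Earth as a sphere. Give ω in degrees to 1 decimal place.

6.2°

With standard parallel φ₀ = 43.8°, the equirectangular projection gives x = Rλ cos φ₀, y = Rφ, so h = 1 and k = cos 43.8° / cos φ.
At 36.5°: h = 1.000, k = 0.8979; principal scales a = 1.000, b = 0.8979.
sin(ω/2) = (a − b)/(a + b) = 0.1021/1.898 = 0.05381, so ω = 2 arcsin(0.05381) ≈ 6.2°.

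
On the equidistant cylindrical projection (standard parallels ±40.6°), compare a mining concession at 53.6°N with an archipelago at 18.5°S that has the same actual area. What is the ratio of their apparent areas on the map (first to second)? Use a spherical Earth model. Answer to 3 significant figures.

With standard parallel φ₀ = 40.6°, the equirectangular projection gives x = Rλ cos φ₀, y = Rφ, so h = 1 and k = cos 40.6° / cos φ.
Areal scale at 53.6°: h·k = 1.000 × 1.279 = 1.279.
Areal scale at 18.5°: h·k = 1.000 × 0.8006 = 0.8006.
Ratio = 1.279/0.8006 ≈ 1.60.

1.60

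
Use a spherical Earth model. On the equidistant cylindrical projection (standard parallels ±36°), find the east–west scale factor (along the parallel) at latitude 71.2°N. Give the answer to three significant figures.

2.51

The equidistant cylindrical projection with φ₀ = 36° has h = 1 (meridians true) and k = cos φ₀ / cos φ along parallels.
k = cos 36° / cos 71.2° = 0.8090/0.3223 = 2.510.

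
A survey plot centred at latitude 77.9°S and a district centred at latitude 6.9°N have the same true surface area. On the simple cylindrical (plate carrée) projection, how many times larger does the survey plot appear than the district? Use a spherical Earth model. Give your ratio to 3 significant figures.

4.74

For the equirectangular projection with φ₀ = 0 (plate carrée), h = 1 along meridians and k = sec φ along parallels.
Areal scale at 77.9°: h·k = 1.000 × 4.771 = 4.771.
Areal scale at 6.9°: h·k = 1.000 × 1.007 = 1.007.
Ratio = 4.771/1.007 ≈ 4.74.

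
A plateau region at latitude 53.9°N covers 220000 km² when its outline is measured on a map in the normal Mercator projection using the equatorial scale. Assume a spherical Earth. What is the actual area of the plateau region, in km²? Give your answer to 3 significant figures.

For Mercator, h = k = sec φ (a conformal cylindrical projection has a single point scale, 1/cos φ).
Areal scale = k² = sec²φ = 1/cos²(53.9°) = 1/0.5892² = 2.881.
True area = apparent / (areal scale) = 220000 / 2.881 ≈ 76400 km².

76400 km²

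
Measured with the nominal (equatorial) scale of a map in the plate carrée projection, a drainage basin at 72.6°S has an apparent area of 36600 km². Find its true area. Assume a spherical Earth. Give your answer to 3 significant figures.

10900 km²

For the equirectangular projection with φ₀ = 0 (plate carrée), h = 1 along meridians and k = sec φ along parallels.
Areal scale = h·k = 1 × sec φ; at 72.6°, h = 1.000, k = 3.344, so h·k = 3.344.
True area = apparent / (areal scale) = 36600 / 3.344 ≈ 10900 km².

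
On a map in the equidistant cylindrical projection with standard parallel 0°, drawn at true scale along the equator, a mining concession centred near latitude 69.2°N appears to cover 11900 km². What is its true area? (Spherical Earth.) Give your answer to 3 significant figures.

In the plate carrée (x = Rλ, y = Rφ), meridians are true-scale (h = 1) and parallels are stretched by k = sec φ.
Areal scale = h·k = 1 × sec φ; at 69.2°, h = 1.000, k = 2.816, so h·k = 2.816.
True area = apparent / (areal scale) = 11900 / 2.816 ≈ 4230 km².

4230 km²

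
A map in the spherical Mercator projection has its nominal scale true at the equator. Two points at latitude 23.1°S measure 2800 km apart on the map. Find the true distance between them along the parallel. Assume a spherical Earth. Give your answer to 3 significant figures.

The Mercator projection is conformal; its linear scale factor is the same in every direction and equals sec φ = 1/cos φ.
Along the parallel at 23.1°, map distances are exaggerated by k = sec 23.1° = 1.087.
True distance = 2800 / 1.087 = 2800 × cos 23.1° ≈ 2580 km.

2580 km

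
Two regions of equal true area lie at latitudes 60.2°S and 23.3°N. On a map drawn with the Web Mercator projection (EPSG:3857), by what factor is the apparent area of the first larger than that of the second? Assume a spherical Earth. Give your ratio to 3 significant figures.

3.42

On Mercator, area is exaggerated by sec²φ = 1/cos²φ.
At 60.2°: sec²(60.2°) = 1/0.4970² = 4.049.
At 23.3°: sec²(23.3°) = 1/0.9184² = 1.185.
Ratio = 4.049/1.185 = cos²(23.3°)/cos²(60.2°) ≈ 3.42.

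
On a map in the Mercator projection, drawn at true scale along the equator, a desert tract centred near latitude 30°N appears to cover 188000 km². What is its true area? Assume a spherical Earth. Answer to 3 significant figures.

141000 km²

The Mercator projection is conformal; its linear scale factor is the same in every direction and equals sec φ = 1/cos φ.
Areal scale = k² = sec²φ = 1/cos²(30°) = 1/0.8660² = 1.333.
True area = apparent / (areal scale) = 188000 / 1.333 ≈ 141000 km².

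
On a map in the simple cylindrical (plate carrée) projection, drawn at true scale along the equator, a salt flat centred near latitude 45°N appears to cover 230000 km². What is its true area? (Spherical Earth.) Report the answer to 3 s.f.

For the equirectangular projection with φ₀ = 0 (plate carrée), h = 1 along meridians and k = sec φ along parallels.
Areal scale = h·k = 1 × sec φ; at 45°, h = 1.000, k = 1.414, so h·k = 1.414.
True area = apparent / (areal scale) = 230000 / 1.414 ≈ 163000 km².

163000 km²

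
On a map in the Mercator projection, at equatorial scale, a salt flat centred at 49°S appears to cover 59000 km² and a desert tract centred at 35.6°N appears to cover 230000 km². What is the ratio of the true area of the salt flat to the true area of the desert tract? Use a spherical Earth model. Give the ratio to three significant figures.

0.167

Mercator's areal exaggeration is sec²φ; hence true area = (apparent area) · cos²φ.
True area of salt flat: 59000 × cos²(49°) = 59000 × 0.4304 = 25390 km².
True area of desert tract: 230000 × cos²(35.6°) = 230000 × 0.6611 = 152100 km².
Ratio = 25390 / 152100 ≈ 0.167.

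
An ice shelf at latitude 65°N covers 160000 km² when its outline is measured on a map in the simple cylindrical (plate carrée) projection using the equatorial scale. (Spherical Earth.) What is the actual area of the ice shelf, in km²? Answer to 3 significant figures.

67600 km²

For the equirectangular projection with φ₀ = 0 (plate carrée), h = 1 along meridians and k = sec φ along parallels.
Areal scale = h·k = 1 × sec φ; at 65°, h = 1.000, k = 2.366, so h·k = 2.366.
True area = apparent / (areal scale) = 160000 / 2.366 ≈ 67600 km².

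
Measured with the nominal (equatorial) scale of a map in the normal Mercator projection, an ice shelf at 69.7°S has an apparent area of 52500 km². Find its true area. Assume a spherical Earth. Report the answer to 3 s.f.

For Mercator, h = k = sec φ (a conformal cylindrical projection has a single point scale, 1/cos φ).
Areal scale = k² = sec²φ = 1/cos²(69.7°) = 1/0.3469² = 8.308.
True area = apparent / (areal scale) = 52500 / 8.308 ≈ 6320 km².

6320 km²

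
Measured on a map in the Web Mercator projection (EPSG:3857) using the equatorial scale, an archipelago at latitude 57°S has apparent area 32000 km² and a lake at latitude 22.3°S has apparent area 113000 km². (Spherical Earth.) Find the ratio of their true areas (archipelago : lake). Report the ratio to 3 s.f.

On Mercator the areal scale is sec²φ, so true area = apparent × cos²φ.
True area of archipelago: 32000 × cos²(57°) = 32000 × 0.2966 = 9492 km².
True area of lake: 113000 × cos²(22.3°) = 113000 × 0.8560 = 96730 km².
Ratio = 9492 / 96730 ≈ 0.0981.

0.0981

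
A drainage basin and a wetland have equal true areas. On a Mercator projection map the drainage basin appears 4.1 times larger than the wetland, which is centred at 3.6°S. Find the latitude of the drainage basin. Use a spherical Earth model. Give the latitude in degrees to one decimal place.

Mercator areal scale is sec²φ, so apparent-area ratio = sec²φ₁ / sec²φ₂ = cos²φ₂ / cos²φ₁.
cos²φ₂ / cos²φ₁ = 4.1  ⇒  cos φ₁ = cos 3.6° / √4.1 = 0.9980/2.025 = 0.4929.
φ₁ = arccos(0.4929) ≈ 60.5°.

60.5°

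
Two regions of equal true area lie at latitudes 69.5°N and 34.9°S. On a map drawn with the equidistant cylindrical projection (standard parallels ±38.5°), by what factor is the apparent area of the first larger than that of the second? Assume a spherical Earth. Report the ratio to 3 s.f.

2.34

In the equirectangular projection with standard parallel φ₀ = 38.5° (x = Rλ cos φ₀, y = Rφ), meridians are true-scale (h = 1) and the parallel scale is k = cos φ₀ / cos φ.
Areal scale at 69.5°: h·k = 1.000 × 2.235 = 2.235.
Areal scale at 34.9°: h·k = 1.000 × 0.9542 = 0.9542.
Ratio = 2.235/0.9542 ≈ 2.34.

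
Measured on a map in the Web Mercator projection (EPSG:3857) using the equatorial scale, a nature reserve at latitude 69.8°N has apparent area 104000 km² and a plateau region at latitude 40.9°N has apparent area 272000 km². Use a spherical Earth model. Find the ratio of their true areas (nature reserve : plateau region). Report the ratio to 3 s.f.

Mercator's areal exaggeration is sec²φ; hence true area = (apparent area) · cos²φ.
True area of nature reserve: 104000 × cos²(69.8°) = 104000 × 0.1192 = 12400 km².
True area of plateau region: 272000 × cos²(40.9°) = 272000 × 0.5713 = 155400 km².
Ratio = 12400 / 155400 ≈ 0.0798.

0.0798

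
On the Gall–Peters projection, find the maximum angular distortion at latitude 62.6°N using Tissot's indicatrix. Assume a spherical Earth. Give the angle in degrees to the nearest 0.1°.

Gall–Peters is a cylindrical equal-area projection with standard parallels at ±45°. A cylindrical equal-area projection with standard parallel φ₀ has meridian scale h = cos φ / cos φ₀ and parallel scale k = cos φ₀ / cos φ (so areas are preserved, h·k = 1).
At 62.6°: h = 0.6508, k = 1.537; principal scales a = 1.537, b = 0.6508.
sin(ω/2) = (a − b)/(a + b) = 0.8857/2.187 = 0.4049, so ω = 2 arcsin(0.4049) ≈ 47.8°.

47.8°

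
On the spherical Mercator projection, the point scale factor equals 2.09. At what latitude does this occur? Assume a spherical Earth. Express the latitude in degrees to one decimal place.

61.4°

Mercator scale is k = sec φ = 1/cos φ.
1/cos φ = 2.09  ⇒  cos φ = 0.4785  ⇒  φ = arccos(0.4785) ≈ 61.4°.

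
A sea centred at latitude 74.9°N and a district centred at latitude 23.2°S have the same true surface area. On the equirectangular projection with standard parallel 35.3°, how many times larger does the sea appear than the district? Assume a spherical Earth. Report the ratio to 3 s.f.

In the equirectangular projection with standard parallel φ₀ = 35.3° (x = Rλ cos φ₀, y = Rφ), meridians are true-scale (h = 1) and the parallel scale is k = cos φ₀ / cos φ.
Areal scale at 74.9°: h·k = 1.000 × 3.133 = 3.133.
Areal scale at 23.2°: h·k = 1.000 × 0.8879 = 0.8879.
Ratio = 3.133/0.8879 ≈ 3.53.

3.53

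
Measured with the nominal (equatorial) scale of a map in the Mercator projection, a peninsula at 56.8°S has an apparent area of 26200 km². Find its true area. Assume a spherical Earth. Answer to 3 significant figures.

Mercator is conformal, so the point scale is isotropic: h = k = sec φ = 1/cos φ.
Areal scale = k² = sec²φ = 1/cos²(56.8°) = 1/0.5476² = 3.335.
True area = apparent / (areal scale) = 26200 / 3.335 ≈ 7860 km².

7860 km²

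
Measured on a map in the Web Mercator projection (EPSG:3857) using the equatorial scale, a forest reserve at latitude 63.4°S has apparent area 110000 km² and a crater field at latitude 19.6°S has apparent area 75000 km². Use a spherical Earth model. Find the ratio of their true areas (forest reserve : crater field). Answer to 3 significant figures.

0.331

On Mercator the areal scale is sec²φ, so true area = apparent × cos²φ.
True area of forest reserve: 110000 × cos²(63.4°) = 110000 × 0.2005 = 22050 km².
True area of crater field: 75000 × cos²(19.6°) = 75000 × 0.8875 = 66560 km².
Ratio = 22050 / 66560 ≈ 0.331.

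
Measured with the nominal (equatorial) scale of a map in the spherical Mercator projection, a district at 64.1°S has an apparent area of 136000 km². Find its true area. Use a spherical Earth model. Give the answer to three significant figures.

25900 km²

The Mercator projection is conformal; its linear scale factor is the same in every direction and equals sec φ = 1/cos φ.
Areal scale = k² = sec²φ = 1/cos²(64.1°) = 1/0.4368² = 5.241.
True area = apparent / (areal scale) = 136000 / 5.241 ≈ 25900 km².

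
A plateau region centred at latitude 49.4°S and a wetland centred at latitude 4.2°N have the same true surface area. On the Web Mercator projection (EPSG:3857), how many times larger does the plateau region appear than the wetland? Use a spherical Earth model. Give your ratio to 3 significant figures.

2.35

On Mercator, area is exaggerated by sec²φ = 1/cos²φ.
At 49.4°: sec²(49.4°) = 1/0.6508² = 2.361.
At 4.2°: sec²(4.2°) = 1/0.9973² = 1.005.
Ratio = 2.361/1.005 = cos²(4.2°)/cos²(49.4°) ≈ 2.35.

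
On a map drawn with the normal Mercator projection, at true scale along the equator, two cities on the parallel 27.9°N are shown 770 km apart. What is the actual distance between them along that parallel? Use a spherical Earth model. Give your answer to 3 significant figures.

Mercator is conformal, so the point scale is isotropic: h = k = sec φ = 1/cos φ.
Along the parallel at 27.9°, map distances are exaggerated by k = sec 27.9° = 1.132.
True distance = 770 / 1.132 = 770 × cos 27.9° ≈ 680 km.

680 km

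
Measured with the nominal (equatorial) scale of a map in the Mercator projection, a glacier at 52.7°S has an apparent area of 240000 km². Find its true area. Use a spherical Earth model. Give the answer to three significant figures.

88100 km²

For Mercator, h = k = sec φ (a conformal cylindrical projection has a single point scale, 1/cos φ).
Areal scale = k² = sec²φ = 1/cos²(52.7°) = 1/0.6060² = 2.723.
True area = apparent / (areal scale) = 240000 / 2.723 ≈ 88100 km².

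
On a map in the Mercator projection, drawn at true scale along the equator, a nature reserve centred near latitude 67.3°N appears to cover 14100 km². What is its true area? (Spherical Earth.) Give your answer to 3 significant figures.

Mercator is conformal, so the point scale is isotropic: h = k = sec φ = 1/cos φ.
Areal scale = k² = sec²φ = 1/cos²(67.3°) = 1/0.3859² = 6.715.
True area = apparent / (areal scale) = 14100 / 6.715 ≈ 2100 km².

2100 km²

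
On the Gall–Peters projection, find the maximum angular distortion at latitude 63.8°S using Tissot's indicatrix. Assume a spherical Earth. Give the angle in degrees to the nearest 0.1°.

Gall–Peters is a cylindrical equal-area projection with standard parallels at ±45°. Cylindrical equal-area (φ₀ = 45°): h = cos φ / cos 45° along meridians, k = cos 45° / cos φ along parallels; h·k = 1.
At 63.8°: h = 0.6244, k = 1.602; principal scales a = 1.602, b = 0.6244.
sin(ω/2) = (a − b)/(a + b) = 0.9772/2.226 = 0.4390, so ω = 2 arcsin(0.4390) ≈ 52.1°.

52.1°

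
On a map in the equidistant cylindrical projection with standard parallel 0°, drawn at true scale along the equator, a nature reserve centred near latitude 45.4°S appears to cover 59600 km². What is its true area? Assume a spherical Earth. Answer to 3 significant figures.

For the equirectangular projection with φ₀ = 0 (plate carrée), h = 1 along meridians and k = sec φ along parallels.
Areal scale = h·k = 1 × sec φ; at 45.4°, h = 1.000, k = 1.424, so h·k = 1.424.
True area = apparent / (areal scale) = 59600 / 1.424 ≈ 41800 km².

41800 km²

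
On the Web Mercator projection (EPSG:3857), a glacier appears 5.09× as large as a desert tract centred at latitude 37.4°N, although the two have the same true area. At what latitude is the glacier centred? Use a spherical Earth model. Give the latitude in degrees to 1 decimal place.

On Mercator, (apparent₁)/(apparent₂) = sec²φ₁ / sec²φ₂ when true areas are equal.
cos²φ₂ / cos²φ₁ = 5.09  ⇒  cos φ₁ = cos 37.4° / √5.09 = 0.7944/2.256 = 0.3521.
φ₁ = arccos(0.3521) ≈ 69.4°.

69.4°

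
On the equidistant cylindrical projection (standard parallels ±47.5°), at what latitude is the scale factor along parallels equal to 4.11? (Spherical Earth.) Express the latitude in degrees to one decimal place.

80.5°

The equidistant cylindrical projection with φ₀ = 47.5° has h = 1 (meridians true) and k = cos φ₀ / cos φ along parallels.
k = cos φ₀ / cos φ = 4.11  ⇒  cos φ = cos 47.5° / 4.11 = 0.1644.
φ = arccos(0.1644) ≈ 80.5°.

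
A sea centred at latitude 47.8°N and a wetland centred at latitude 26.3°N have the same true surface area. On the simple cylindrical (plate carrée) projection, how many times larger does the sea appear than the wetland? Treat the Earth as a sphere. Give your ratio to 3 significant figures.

1.33

Plate carrée maps x = Rλ, y = Rφ. The meridian scale is h = 1 and the parallel scale is k = 1/cos φ = sec φ.
Areal scale at 47.8°: h·k = 1.000 × 1.489 = 1.489.
Areal scale at 26.3°: h·k = 1.000 × 1.115 = 1.115.
Ratio = 1.489/1.115 ≈ 1.33.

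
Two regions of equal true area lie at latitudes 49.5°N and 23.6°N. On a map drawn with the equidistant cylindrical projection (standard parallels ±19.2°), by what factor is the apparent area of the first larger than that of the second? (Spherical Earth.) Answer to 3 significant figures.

1.41

With standard parallel φ₀ = 19.2°, the equirectangular projection gives x = Rλ cos φ₀, y = Rφ, so h = 1 and k = cos 19.2° / cos φ.
Areal scale at 49.5°: h·k = 1.000 × 1.454 = 1.454.
Areal scale at 23.6°: h·k = 1.000 × 1.031 = 1.031.
Ratio = 1.454/1.031 ≈ 1.41.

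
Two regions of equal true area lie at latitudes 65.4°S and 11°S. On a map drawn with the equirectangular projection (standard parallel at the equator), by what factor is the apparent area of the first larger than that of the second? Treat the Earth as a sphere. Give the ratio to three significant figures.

2.36

In the plate carrée (x = Rλ, y = Rφ), meridians are true-scale (h = 1) and parallels are stretched by k = sec φ.
Areal scale at 65.4°: h·k = 1.000 × 2.402 = 2.402.
Areal scale at 11°: h·k = 1.000 × 1.019 = 1.019.
Ratio = 2.402/1.019 ≈ 2.36.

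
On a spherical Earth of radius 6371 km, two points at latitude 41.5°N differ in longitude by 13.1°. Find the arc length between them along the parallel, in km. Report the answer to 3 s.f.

Arc length along a parallel = R cos φ · Δλ (with Δλ in radians).
= 6371 × cos 41.5° × (13.1° × π/180) = 6371 × 0.7490 × 0.2286 ≈ 1090 km.

1090 km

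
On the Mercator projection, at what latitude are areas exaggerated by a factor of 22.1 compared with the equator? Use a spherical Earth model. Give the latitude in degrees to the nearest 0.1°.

Mercator areal scale is sec²φ.
sec²φ = 22.1  ⇒  cos²φ = 0.04525  ⇒  cos φ = 0.2127.
φ = arccos(0.2127) ≈ 77.7°.

77.7°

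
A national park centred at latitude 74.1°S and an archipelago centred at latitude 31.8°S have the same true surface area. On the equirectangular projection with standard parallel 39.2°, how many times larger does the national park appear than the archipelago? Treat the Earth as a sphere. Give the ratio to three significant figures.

3.10

In the equirectangular projection with standard parallel φ₀ = 39.2° (x = Rλ cos φ₀, y = Rφ), meridians are true-scale (h = 1) and the parallel scale is k = cos φ₀ / cos φ.
Areal scale at 74.1°: h·k = 1.000 × 2.829 = 2.829.
Areal scale at 31.8°: h·k = 1.000 × 0.9118 = 0.9118.
Ratio = 2.829/0.9118 ≈ 3.10.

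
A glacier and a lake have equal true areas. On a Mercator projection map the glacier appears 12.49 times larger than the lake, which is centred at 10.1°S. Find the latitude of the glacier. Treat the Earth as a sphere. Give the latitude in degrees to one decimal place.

73.8°

Mercator areal scale is sec²φ, so apparent-area ratio = sec²φ₁ / sec²φ₂ = cos²φ₂ / cos²φ₁.
cos²φ₂ / cos²φ₁ = 12.49  ⇒  cos φ₁ = cos 10.1° / √12.49 = 0.9845/3.534 = 0.2786.
φ₁ = arccos(0.2786) ≈ 73.8°.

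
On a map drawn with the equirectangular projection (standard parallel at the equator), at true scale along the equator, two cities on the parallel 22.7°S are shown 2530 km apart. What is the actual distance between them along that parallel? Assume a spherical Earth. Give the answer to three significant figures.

2330 km

Plate carrée maps x = Rλ, y = Rφ. The meridian scale is h = 1 and the parallel scale is k = 1/cos φ = sec φ.
Along the parallel at 22.7°, map distances are exaggerated by k = sec 22.7° = 1.084.
True distance = 2530 / 1.084 = 2530 × cos 22.7° ≈ 2330 km.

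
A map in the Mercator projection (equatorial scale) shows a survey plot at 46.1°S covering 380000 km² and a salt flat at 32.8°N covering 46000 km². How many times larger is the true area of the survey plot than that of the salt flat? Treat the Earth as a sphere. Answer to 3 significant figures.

5.62

Mercator's areal exaggeration is sec²φ; hence true area = (apparent area) · cos²φ.
True area of survey plot: 380000 × cos²(46.1°) = 380000 × 0.4808 = 182700 km².
True area of salt flat: 46000 × cos²(32.8°) = 46000 × 0.7066 = 32500 km².
Ratio = 182700 / 32500 ≈ 5.62.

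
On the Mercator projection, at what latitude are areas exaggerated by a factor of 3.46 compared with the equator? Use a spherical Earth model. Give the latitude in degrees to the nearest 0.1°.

57.5°

Mercator areal scale is sec²φ.
sec²φ = 3.46  ⇒  cos²φ = 0.2890  ⇒  cos φ = 0.5376.
φ = arccos(0.5376) ≈ 57.5°.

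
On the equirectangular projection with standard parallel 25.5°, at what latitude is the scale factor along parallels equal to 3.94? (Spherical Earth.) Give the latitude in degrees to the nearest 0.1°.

76.8°

With standard parallel φ₀ = 25.5°, the equirectangular projection gives x = Rλ cos φ₀, y = Rφ, so h = 1 and k = cos 25.5° / cos φ.
k = cos φ₀ / cos φ = 3.94  ⇒  cos φ = cos 25.5° / 3.94 = 0.2291.
φ = arccos(0.2291) ≈ 76.8°.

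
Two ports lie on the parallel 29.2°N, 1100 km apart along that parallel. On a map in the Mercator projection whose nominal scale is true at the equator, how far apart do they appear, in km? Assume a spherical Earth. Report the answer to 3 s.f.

1260 km

For Mercator, h = k = sec φ (a conformal cylindrical projection has a single point scale, 1/cos φ).
Along the parallel, k = sec 29.2° = 1/0.8729 = 1.146.
Map distance = 1100 × 1.146 ≈ 1260 km.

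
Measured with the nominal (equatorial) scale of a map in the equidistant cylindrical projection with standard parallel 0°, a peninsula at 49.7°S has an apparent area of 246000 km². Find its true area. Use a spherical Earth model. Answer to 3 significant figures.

159000 km²

For the equirectangular projection with φ₀ = 0 (plate carrée), h = 1 along meridians and k = sec φ along parallels.
Areal scale = h·k = 1 × sec φ; at 49.7°, h = 1.000, k = 1.546, so h·k = 1.546.
True area = apparent / (areal scale) = 246000 / 1.546 ≈ 159000 km².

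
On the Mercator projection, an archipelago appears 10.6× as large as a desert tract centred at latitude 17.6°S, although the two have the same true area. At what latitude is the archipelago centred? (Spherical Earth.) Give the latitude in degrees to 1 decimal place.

For equal true areas on Mercator, apparent areas scale as sec²φ, so the ratio is cos²φ₂ / cos²φ₁.
cos²φ₂ / cos²φ₁ = 10.6  ⇒  cos φ₁ = cos 17.6° / √10.6 = 0.9532/3.256 = 0.2928.
φ₁ = arccos(0.2928) ≈ 73.0°.

73.0°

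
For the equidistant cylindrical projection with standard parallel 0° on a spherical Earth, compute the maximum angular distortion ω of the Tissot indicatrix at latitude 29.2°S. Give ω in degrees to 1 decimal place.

7.8°

For the equirectangular projection with φ₀ = 0 (plate carrée), h = 1 along meridians and k = sec φ along parallels.
At 29.2°: h = 1.000, k = 1.146; principal scales a = 1.146, b = 1.000.
sin(ω/2) = (a − b)/(a + b) = 0.1456/2.146 = 0.06785, so ω = 2 arcsin(0.06785) ≈ 7.8°.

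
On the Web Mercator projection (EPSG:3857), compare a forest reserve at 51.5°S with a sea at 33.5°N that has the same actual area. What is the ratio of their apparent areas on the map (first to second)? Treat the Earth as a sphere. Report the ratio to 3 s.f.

1.79

Mercator is conformal with k = sec φ, so areal scale = k² = sec²φ.
At 51.5°: sec²(51.5°) = 1/0.6225² = 2.580.
At 33.5°: sec²(33.5°) = 1/0.8339² = 1.438.
Ratio = 2.580/1.438 = cos²(33.5°)/cos²(51.5°) ≈ 1.79.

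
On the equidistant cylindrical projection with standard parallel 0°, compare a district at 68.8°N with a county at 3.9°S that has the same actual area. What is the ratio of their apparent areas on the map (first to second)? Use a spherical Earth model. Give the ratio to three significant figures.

Plate carrée maps x = Rλ, y = Rφ. The meridian scale is h = 1 and the parallel scale is k = 1/cos φ = sec φ.
Areal scale at 68.8°: h·k = 1.000 × 2.765 = 2.765.
Areal scale at 3.9°: h·k = 1.000 × 1.002 = 1.002.
Ratio = 2.765/1.002 ≈ 2.76.

2.76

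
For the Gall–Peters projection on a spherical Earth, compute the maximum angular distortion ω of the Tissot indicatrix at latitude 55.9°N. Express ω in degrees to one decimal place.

The Gall–Peters projection is cylindrical equal-area with φ₀ = 45°. A cylindrical equal-area projection with standard parallel φ₀ has meridian scale h = cos φ / cos φ₀ and parallel scale k = cos φ₀ / cos φ (so areas are preserved, h·k = 1).
At 55.9°: h = 0.7929, k = 1.261; principal scales a = 1.261, b = 0.7929.
sin(ω/2) = (a − b)/(a + b) = 0.4684/2.054 = 0.2280, so ω = 2 arcsin(0.2280) ≈ 26.4°.

26.4°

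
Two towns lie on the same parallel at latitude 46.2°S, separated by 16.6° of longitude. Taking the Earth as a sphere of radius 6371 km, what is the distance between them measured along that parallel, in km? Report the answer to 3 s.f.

1280 km

Arc length along a parallel = R cos φ · Δλ (with Δλ in radians).
= 6371 × cos 46.2° × (16.6° × π/180) = 6371 × 0.6921 × 0.2897 ≈ 1280 km.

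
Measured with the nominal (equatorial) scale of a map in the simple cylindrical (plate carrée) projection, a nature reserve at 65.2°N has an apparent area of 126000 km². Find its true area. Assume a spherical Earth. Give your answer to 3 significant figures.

Plate carrée maps x = Rλ, y = Rφ. The meridian scale is h = 1 and the parallel scale is k = 1/cos φ = sec φ.
Areal scale = h·k = 1 × sec φ; at 65.2°, h = 1.000, k = 2.384, so h·k = 2.384.
True area = apparent / (areal scale) = 126000 / 2.384 ≈ 52900 km².

52900 km²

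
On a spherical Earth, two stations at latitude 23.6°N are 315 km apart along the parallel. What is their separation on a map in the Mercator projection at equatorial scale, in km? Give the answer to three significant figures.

344 km

For Mercator, h = k = sec φ (a conformal cylindrical projection has a single point scale, 1/cos φ).
Along the parallel, k = sec 23.6° = 1/0.9164 = 1.091.
Map distance = 315 × 1.091 ≈ 344 km.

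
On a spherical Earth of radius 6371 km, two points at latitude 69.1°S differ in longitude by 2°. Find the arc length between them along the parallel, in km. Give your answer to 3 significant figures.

Arc length along a parallel = R cos φ · Δλ (with Δλ in radians).
= 6371 × cos 69.1° × (2° × π/180) = 6371 × 0.3567 × 0.03491 ≈ 79.3 km.

79.3 km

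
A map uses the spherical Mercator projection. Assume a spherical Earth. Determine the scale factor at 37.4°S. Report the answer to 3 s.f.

Mercator is conformal, so the point scale is isotropic: h = k = sec φ = 1/cos φ.
k = 1/cos 37.4° = 1/0.7944 = 1.259.

1.26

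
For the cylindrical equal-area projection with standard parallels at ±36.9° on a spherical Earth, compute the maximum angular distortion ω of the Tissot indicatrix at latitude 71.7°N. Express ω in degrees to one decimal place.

A cylindrical equal-area projection with standard parallel φ₀ has meridian scale h = cos φ / cos φ₀ and parallel scale k = cos φ₀ / cos φ (so areas are preserved, h·k = 1).
At 71.7°: h = 0.3926, k = 2.547; principal scales a = 2.547, b = 0.3926.
sin(ω/2) = (a − b)/(a + b) = 2.154/2.939 = 0.7328, so ω = 2 arcsin(0.7328) ≈ 94.3°.

94.3°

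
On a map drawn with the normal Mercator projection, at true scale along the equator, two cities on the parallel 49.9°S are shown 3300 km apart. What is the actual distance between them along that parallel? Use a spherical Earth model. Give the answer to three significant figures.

2130 km

The Mercator projection is conformal; its linear scale factor is the same in every direction and equals sec φ = 1/cos φ.
Along the parallel at 49.9°, map distances are exaggerated by k = sec 49.9° = 1.552.
True distance = 3300 / 1.552 = 3300 × cos 49.9° ≈ 2130 km.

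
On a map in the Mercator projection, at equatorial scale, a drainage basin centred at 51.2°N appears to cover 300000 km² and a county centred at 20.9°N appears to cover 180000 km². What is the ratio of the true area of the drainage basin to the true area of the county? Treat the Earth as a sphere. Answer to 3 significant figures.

0.750

Mercator's areal exaggeration is sec²φ; hence true area = (apparent area) · cos²φ.
True area of drainage basin: 300000 × cos²(51.2°) = 300000 × 0.3926 = 117800 km².
True area of county: 180000 × cos²(20.9°) = 180000 × 0.8727 = 157100 km².
Ratio = 117800 / 157100 ≈ 0.750.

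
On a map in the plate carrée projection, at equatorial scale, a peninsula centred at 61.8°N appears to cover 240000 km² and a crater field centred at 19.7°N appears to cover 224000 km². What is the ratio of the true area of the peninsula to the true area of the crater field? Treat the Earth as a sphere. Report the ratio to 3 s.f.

Plate carrée has h = 1 and k = sec φ, giving areal scale sec φ; true area = (apparent area) · cos φ.
True area of peninsula: 240000 × cos(61.8°) = 240000 × 0.4726 = 113400 km².
True area of crater field: 224000 × cos(19.7°) = 224000 × 0.9415 = 210900 km².
Ratio = 113400 / 210900 ≈ 0.538.

0.538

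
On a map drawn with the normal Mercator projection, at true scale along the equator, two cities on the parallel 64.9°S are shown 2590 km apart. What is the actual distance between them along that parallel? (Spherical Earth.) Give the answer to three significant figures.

Mercator is conformal, so the point scale is isotropic: h = k = sec φ = 1/cos φ.
Along the parallel at 64.9°, map distances are exaggerated by k = sec 64.9° = 2.357.
True distance = 2590 / 2.357 = 2590 × cos 64.9° ≈ 1100 km.

1100 km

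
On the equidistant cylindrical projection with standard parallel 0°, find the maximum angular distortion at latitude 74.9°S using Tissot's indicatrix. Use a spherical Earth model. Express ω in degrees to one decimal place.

For the equirectangular projection with φ₀ = 0 (plate carrée), h = 1 along meridians and k = sec φ along parallels.
At 74.9°: h = 1.000, k = 3.839; principal scales a = 3.839, b = 1.000.
sin(ω/2) = (a − b)/(a + b) = 2.839/4.839 = 0.5867, so ω = 2 arcsin(0.5867) ≈ 71.8°.

71.8°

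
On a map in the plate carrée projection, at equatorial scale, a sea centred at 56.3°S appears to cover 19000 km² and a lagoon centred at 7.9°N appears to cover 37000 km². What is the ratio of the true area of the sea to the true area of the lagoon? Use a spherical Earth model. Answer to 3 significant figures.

0.288

On the plate carrée, areal scale = h·k = 1 × sec φ, so true area = apparent × cos φ.
True area of sea: 19000 × cos(56.3°) = 19000 × 0.5548 = 10540 km².
True area of lagoon: 37000 × cos(7.9°) = 37000 × 0.9905 = 36650 km².
Ratio = 10540 / 36650 ≈ 0.288.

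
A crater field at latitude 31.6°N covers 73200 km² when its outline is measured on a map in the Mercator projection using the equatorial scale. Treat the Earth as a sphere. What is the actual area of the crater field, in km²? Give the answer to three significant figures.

53100 km²

The Mercator projection is conformal; its linear scale factor is the same in every direction and equals sec φ = 1/cos φ.
Areal scale = k² = sec²φ = 1/cos²(31.6°) = 1/0.8517² = 1.378.
True area = apparent / (areal scale) = 73200 / 1.378 ≈ 53100 km².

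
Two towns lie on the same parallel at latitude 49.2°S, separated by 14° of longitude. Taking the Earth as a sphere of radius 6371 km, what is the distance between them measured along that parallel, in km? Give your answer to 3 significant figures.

1020 km

Arc length along a parallel = R cos φ · Δλ (with Δλ in radians).
= 6371 × cos 49.2° × (14° × π/180) = 6371 × 0.6534 × 0.2443 ≈ 1020 km.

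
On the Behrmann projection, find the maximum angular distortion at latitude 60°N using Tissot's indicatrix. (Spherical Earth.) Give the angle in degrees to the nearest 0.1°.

60.0°

Behrmann is a cylindrical equal-area projection with standard parallels at ±30°. For cylindrical equal-area with standard parallel φ₀, h = cos φ / cos φ₀ and k = cos φ₀ / cos φ, so h·k = 1.
At 60°: h = 0.5774, k = 1.732; principal scales a = 1.732, b = 0.5774.
sin(ω/2) = (a − b)/(a + b) = 1.155/2.309 = 0.5000, so ω = 2 arcsin(0.5000) ≈ 60.0°.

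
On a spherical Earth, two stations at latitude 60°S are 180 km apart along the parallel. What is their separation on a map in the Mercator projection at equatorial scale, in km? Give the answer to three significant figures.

360 km

Mercator is conformal, so the point scale is isotropic: h = k = sec φ = 1/cos φ.
Along the parallel, k = sec 60° = 1/0.5000 = 2.000.
Map distance = 180 × 2.000 ≈ 360 km.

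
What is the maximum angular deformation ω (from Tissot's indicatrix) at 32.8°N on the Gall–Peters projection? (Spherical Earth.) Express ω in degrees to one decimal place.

19.7°

The Gall–Peters projection is cylindrical equal-area with φ₀ = 45°. A cylindrical equal-area projection with standard parallel φ₀ has meridian scale h = cos φ / cos φ₀ and parallel scale k = cos φ₀ / cos φ (so areas are preserved, h·k = 1).
At 32.8°: h = 1.189, k = 0.8412; principal scales a = 1.189, b = 0.8412.
sin(ω/2) = (a − b)/(a + b) = 0.3475/2.030 = 0.1712, so ω = 2 arcsin(0.1712) ≈ 19.7°.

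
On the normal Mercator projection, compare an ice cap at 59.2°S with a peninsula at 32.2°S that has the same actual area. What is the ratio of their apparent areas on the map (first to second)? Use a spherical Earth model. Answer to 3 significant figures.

On Mercator, area is exaggerated by sec²φ = 1/cos²φ.
At 59.2°: sec²(59.2°) = 1/0.5120² = 3.814.
At 32.2°: sec²(32.2°) = 1/0.8462² = 1.397.
Ratio = 3.814/1.397 = cos²(32.2°)/cos²(59.2°) ≈ 2.73.

2.73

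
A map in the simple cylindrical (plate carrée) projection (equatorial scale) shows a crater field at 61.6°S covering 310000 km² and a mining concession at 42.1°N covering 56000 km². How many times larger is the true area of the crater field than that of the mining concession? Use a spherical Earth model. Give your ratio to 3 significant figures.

3.55

Plate carrée has h = 1 and k = sec φ, giving areal scale sec φ; true area = (apparent area) · cos φ.
True area of crater field: 310000 × cos(61.6°) = 310000 × 0.4756 = 147400 km².
True area of mining concession: 56000 × cos(42.1°) = 56000 × 0.7420 = 41550 km².
Ratio = 147400 / 41550 ≈ 3.55.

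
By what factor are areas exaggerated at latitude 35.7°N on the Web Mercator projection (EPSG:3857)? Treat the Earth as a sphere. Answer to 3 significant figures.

For Mercator, h = k = sec φ (a conformal cylindrical projection has a single point scale, 1/cos φ).
Areal scale = k² = sec²φ = 1/cos²(35.7°) = 1/0.8121² = 1.516.

1.52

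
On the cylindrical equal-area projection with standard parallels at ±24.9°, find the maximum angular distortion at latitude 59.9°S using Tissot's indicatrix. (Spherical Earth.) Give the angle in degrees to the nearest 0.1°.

64.2°

Cylindrical equal-area (φ₀ = 24.9°): h = cos φ / cos 24.9° along meridians, k = cos 24.9° / cos φ along parallels; h·k = 1.
At 59.9°: h = 0.5529, k = 1.809; principal scales a = 1.809, b = 0.5529.
sin(ω/2) = (a − b)/(a + b) = 1.256/2.362 = 0.5317, so ω = 2 arcsin(0.5317) ≈ 64.2°.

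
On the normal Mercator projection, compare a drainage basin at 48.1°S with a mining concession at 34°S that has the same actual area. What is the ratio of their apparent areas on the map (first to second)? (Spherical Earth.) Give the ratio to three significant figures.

On Mercator, area is exaggerated by sec²φ = 1/cos²φ.
At 48.1°: sec²(48.1°) = 1/0.6678² = 2.242.
At 34°: sec²(34°) = 1/0.8290² = 1.455.
Ratio = 2.242/1.455 = cos²(34°)/cos²(48.1°) ≈ 1.54.

1.54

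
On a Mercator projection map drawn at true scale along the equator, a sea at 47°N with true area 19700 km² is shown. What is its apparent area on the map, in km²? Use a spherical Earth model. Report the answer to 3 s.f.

42400 km²

Mercator is conformal, so the point scale is isotropic: h = k = sec φ = 1/cos φ.
Areal scale = k² = sec²φ = 1/cos²(47°) = 1/0.6820² = 2.150.
Apparent area = 19700 × 2.150 ≈ 42400 km².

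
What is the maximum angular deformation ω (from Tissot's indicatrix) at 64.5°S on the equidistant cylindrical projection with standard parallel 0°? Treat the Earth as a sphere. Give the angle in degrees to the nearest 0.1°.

46.9°

Plate carrée maps x = Rλ, y = Rφ. The meridian scale is h = 1 and the parallel scale is k = 1/cos φ = sec φ.
At 64.5°: h = 1.000, k = 2.323; principal scales a = 2.323, b = 1.000.
sin(ω/2) = (a − b)/(a + b) = 1.323/3.323 = 0.3981, so ω = 2 arcsin(0.3981) ≈ 46.9°.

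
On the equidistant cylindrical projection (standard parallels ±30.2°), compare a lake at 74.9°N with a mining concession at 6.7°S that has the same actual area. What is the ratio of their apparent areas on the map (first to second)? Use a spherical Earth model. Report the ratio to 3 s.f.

3.81

With standard parallel φ₀ = 30.2°, the equirectangular projection gives x = Rλ cos φ₀, y = Rφ, so h = 1 and k = cos 30.2° / cos φ.
Areal scale at 74.9°: h·k = 1.000 × 3.318 = 3.318.
Areal scale at 6.7°: h·k = 1.000 × 0.8702 = 0.8702.
Ratio = 3.318/0.8702 ≈ 3.81.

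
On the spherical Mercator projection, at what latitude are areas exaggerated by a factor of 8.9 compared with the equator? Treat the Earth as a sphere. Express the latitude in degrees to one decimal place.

Mercator areal scale is sec²φ.
sec²φ = 8.9  ⇒  cos²φ = 0.1124  ⇒  cos φ = 0.3352.
φ = arccos(0.3352) ≈ 70.4°.

70.4°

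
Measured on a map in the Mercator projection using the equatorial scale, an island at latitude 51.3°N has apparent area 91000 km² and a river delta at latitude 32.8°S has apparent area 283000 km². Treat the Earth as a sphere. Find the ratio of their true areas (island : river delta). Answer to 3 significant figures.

On Mercator the areal scale is sec²φ, so true area = apparent × cos²φ.
True area of island: 91000 × cos²(51.3°) = 91000 × 0.3909 = 35570 km².
True area of river delta: 283000 × cos²(32.8°) = 283000 × 0.7066 = 200000 km².
Ratio = 35570 / 200000 ≈ 0.178.

0.178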